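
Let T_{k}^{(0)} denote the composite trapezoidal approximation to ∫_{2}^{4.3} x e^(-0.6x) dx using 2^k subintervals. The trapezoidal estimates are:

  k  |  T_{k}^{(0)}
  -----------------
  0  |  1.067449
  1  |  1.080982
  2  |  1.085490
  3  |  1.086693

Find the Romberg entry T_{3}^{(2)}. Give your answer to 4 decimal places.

1.0871

Richardson extrapolation on the trapezoidal column (denominator 4−1=3):
T_{2}^{(1)} = (4·1.085490 − 1.080982) / 3 = 1.086993
T_{3}^{(1)} = (4·1.086693 − 1.085490) / 3 = 1.087094
T_{3}^{(2)} = 1.087094 + (1.087094 − 1.086993)/15 = 1.087101
(Column j=1 coincides with Simpson's rule on the same nodes.)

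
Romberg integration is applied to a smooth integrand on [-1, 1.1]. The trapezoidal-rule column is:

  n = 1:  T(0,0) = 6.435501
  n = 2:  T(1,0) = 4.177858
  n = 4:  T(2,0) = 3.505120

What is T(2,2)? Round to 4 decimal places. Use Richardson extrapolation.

3.2712

T(1,1) = (4·4.177858 − 6.435501) / 3 = 3.425310
T(2,1) = 3.505120 + (3.505120 − 4.177858)/3 = 3.280874
T(2,2) = 3.280874 + (3.280874 − 3.425310)/15 = 3.271245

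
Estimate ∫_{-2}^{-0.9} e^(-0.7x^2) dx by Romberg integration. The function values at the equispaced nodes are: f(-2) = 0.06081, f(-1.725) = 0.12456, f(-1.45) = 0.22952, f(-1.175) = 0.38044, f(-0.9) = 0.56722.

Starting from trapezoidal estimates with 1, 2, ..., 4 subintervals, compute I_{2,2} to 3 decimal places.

0.285

I_{0,0} (trapezoid, 1 panel, h=1.1000): 0.34542
I_{1,0} (trapezoid, 2 panels, h=0.5500): 0.29894
I_{2,0} (trapezoid, 4 panels, h=0.2750): 0.28835
I_{1,1} = 0.29894 + (0.29894 − 0.34542)/3 = 0.28345
I_{2,1} = 0.28835 + (0.28835 − 0.29894)/3 = 0.28482
I_{2,2} = 0.28482 + (0.28482 − 0.28345)/15 = 0.28491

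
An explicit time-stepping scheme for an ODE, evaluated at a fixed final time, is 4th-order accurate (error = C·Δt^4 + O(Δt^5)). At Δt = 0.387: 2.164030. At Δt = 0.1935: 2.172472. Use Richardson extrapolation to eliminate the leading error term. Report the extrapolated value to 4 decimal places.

2.1730

The leading error scales as Δt^4; refining by a factor of 2 reduces it by 2^4 = 16.
Extrapolated value = (16·A(Δt/2) − A(Δt)) / (16 − 1)
= (16·2.172472 − 2.164030) / 15
= 32.595522 / 15 = 2.173035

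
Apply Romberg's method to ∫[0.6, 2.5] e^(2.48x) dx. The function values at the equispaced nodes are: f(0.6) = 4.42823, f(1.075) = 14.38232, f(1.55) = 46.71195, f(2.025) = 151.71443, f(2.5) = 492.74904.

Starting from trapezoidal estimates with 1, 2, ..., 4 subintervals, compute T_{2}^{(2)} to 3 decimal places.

197.513

T_{0}^{(0)} (trapezoid, 1 panel, h=1.9000): 472.31841
T_{1}^{(0)} (trapezoid, 2 panels, h=0.9500): 280.53556
T_{2}^{(0)} (trapezoid, 4 panels, h=0.4750): 219.16373
T_{1}^{(1)} = 280.53556 + (280.53556 − 472.31841)/3 = 216.60794
T_{2}^{(1)} = 219.16373 + (219.16373 − 280.53556)/3 = 198.70645
T_{2}^{(2)} = 198.70645 + (198.70645 − 216.60794)/15 = 197.51302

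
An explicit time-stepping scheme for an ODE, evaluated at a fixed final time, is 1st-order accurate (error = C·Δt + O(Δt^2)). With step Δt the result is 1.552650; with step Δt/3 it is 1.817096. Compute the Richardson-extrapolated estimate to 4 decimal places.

The leading error scales as Δt; refining by a factor of 3 reduces it by 3^1 = 3.
Extrapolated value = (3·A(Δt/3) − A(Δt)) / (3 − 1)
= (3·1.817096 − 1.552650) / 2
= 3.898638 / 2 = 1.949319

1.9493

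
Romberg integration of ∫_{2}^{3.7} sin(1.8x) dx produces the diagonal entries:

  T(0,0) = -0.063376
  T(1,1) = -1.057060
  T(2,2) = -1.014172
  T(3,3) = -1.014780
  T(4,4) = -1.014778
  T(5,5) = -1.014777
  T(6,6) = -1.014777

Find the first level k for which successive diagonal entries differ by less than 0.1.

|T(1,1) − T(0,0)| = 0.993684 ≥ 0.1
|T(2,2) − T(1,1)| = 0.042888 < 0.1

k = 2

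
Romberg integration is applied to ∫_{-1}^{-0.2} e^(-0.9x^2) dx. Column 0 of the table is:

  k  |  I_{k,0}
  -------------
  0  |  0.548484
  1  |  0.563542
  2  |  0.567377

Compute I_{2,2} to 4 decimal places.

0.5687

Richardson extrapolation on the trapezoidal column (denominator 4−1=3):
I_{1,1} = (4·0.563542 − 0.548484) / 3 = 0.568561
I_{2,1} = (4·0.567377 − 0.563542) / 3 = 0.568655
I_{2,2} = 0.568655 + (0.568655 − 0.568561)/15 = 0.568661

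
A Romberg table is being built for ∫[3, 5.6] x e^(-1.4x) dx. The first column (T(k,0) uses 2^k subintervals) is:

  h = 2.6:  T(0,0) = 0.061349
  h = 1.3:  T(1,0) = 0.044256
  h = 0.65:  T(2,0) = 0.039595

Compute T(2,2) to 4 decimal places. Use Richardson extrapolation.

Richardson extrapolation on the trapezoidal column (denominator 4−1=3):
T(1,1) = 0.044256 + (0.044256 − 0.061349)/3 = 0.038558
T(2,1) = (4·0.039595 − 0.044256) / 3 = 0.038041
T(2,2) = (16·0.038041 − 0.038558) / 15 = 0.038007
(Column j=1 coincides with Simpson's rule on the same nodes.)

0.0380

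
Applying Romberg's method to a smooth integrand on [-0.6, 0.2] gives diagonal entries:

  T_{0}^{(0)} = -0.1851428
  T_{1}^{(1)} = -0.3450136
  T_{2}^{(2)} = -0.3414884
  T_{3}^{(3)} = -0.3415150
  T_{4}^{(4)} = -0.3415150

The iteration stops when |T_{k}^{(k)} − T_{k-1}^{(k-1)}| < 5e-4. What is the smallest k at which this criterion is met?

k = 3

|T_{1}^{(1)} − T_{0}^{(0)}| = 0.1598708 ≥ 5e-4
|T_{2}^{(2)} − T_{1}^{(1)}| = 0.0035252 ≥ 5e-4
|T_{3}^{(3)} − T_{2}^{(2)}| = 0.0000266 < 5e-4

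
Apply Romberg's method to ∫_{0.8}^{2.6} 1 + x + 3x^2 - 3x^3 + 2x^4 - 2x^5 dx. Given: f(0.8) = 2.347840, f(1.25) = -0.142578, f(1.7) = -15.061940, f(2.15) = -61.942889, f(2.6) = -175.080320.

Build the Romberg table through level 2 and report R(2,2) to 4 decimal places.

R(0,0) (trapezoid, 1 panel, h=1.8000): -155.459232
R(1,0) (trapezoid, 2 panels, h=0.9000): -91.285362
R(2,0) (trapezoid, 4 panels, h=0.4500): -73.581141
R(1,1) = -91.285362 + (-91.285362 − (-155.459232))/3 = -69.894072
R(2,1) = -73.581141 + (-73.581141 − (-91.285362))/3 = -67.679734
R(2,2) = -67.679734 + (-67.679734 − (-69.894072))/15 = -67.532111

-67.5321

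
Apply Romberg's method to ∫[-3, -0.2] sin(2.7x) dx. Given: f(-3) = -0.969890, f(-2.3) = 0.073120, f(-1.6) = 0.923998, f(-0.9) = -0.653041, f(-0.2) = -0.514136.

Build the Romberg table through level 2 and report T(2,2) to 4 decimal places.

-0.5556

T(0,0) (trapezoid, 1 panel, h=2.8000): -2.077636
T(1,0) (trapezoid, 2 panels, h=1.4000): 0.254779
T(2,0) (trapezoid, 4 panels, h=0.7000): -0.278555
T(1,1) = 0.254779 + (0.254779 − (-2.077636))/3 = 1.032251
T(2,1) = -0.278555 + (-0.278555 − 0.254779)/3 = -0.456333
T(2,2) = -0.456333 + (-0.456333 − 1.032251)/15 = -0.555572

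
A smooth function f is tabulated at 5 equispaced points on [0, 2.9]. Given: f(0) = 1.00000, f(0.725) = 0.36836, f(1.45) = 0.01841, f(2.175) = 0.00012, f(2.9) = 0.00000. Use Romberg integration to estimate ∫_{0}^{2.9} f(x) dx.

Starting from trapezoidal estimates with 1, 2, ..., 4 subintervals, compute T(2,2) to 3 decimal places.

0.613

T(0,0) (trapezoid, 1 panel, h=2.9000): 1.45000
T(1,0) (trapezoid, 2 panels, h=1.4500): 0.75169
T(2,0) (trapezoid, 4 panels, h=0.7250): 0.64300
T(1,1) = 0.75169 + (0.75169 − 1.45000)/3 = 0.51892
T(2,1) = 0.64300 + (0.64300 − 0.75169)/3 = 0.60677
T(2,2) = 0.60677 + (0.60677 − 0.51892)/15 = 0.61263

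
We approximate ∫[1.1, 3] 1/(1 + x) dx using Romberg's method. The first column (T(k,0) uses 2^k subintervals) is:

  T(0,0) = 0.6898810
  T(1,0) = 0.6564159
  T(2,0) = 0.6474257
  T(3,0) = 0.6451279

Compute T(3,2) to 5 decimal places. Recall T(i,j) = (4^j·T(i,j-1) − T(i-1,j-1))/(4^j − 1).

0.64436

Richardson extrapolation on the trapezoidal column (denominator 4−1=3):
T(2,1) = (4·0.6474257 − 0.6564159) / 3 = 0.6444290
T(3,1) = (4·0.6451279 − 0.6474257) / 3 = 0.6443620
T(3,2) = 0.6443620 + (0.6443620 − 0.6444290)/15 = 0.6443575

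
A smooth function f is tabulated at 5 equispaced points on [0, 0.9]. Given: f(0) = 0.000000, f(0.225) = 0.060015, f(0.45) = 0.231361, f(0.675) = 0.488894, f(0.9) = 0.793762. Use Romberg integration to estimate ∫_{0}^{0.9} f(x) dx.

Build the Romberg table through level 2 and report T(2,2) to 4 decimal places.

0.2590

T(0,0) (trapezoid, 1 panel, h=0.9000): 0.357193
T(1,0) (trapezoid, 2 panels, h=0.4500): 0.282709
T(2,0) (trapezoid, 4 panels, h=0.2250): 0.264859
T(1,1) = 0.282709 + (0.282709 − 0.357193)/3 = 0.257881
T(2,1) = 0.264859 + (0.264859 − 0.282709)/3 = 0.258909
T(2,2) = 0.258909 + (0.258909 − 0.257881)/15 = 0.258978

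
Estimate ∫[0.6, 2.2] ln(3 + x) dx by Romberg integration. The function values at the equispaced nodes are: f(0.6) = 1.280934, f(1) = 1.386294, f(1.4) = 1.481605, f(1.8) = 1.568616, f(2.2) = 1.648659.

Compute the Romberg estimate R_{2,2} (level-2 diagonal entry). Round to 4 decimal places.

2.3617

R_{0,0} (trapezoid, 1 panel, h=1.6000): 2.343674
R_{1,0} (trapezoid, 2 panels, h=0.8000): 2.357121
R_{2,0} (trapezoid, 4 panels, h=0.4000): 2.360525
R_{1,1} = 2.357121 + (2.357121 − 2.343674)/3 = 2.361603
R_{2,1} = 2.360525 + (2.360525 − 2.357121)/3 = 2.361660
R_{2,2} = 2.361660 + (2.361660 − 2.361603)/15 = 2.361664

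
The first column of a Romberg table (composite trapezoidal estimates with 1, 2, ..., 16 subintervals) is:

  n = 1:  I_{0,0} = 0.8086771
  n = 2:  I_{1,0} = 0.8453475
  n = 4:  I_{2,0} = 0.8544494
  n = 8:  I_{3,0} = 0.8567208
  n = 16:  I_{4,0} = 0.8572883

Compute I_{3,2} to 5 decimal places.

0.85748

I_{2,1} = (4·0.8544494 − 0.8453475) / 3 = 0.8574834
I_{3,1} = 0.8567208 + (0.8567208 − 0.8544494)/3 = 0.8574779
I_{3,2} = 0.8574779 + (0.8574779 − 0.8574834)/15 = 0.8574775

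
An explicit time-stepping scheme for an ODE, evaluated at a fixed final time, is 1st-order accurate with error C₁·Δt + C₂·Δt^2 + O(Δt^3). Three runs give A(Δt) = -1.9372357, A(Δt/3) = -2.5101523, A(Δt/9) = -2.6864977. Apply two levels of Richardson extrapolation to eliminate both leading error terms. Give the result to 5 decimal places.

-2.77193

First eliminate the Δt term (factor 3^1 = 3):
  B₁ = (3·(-2.5101523) − (-1.9372357))/2 = -2.7966106
  B₂ = (3·(-2.6864977) − (-2.5101523))/2 = -2.7746704
Then eliminate the Δt^2 term (factor 3^2 = 9):
  (9·(-2.7746704) − (-2.7966106))/8 = -2.7719279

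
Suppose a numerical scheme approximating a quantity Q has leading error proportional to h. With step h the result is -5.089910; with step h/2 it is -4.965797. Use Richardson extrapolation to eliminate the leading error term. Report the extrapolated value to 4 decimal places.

-4.8417

The leading error scales as h; refining by a factor of 2 reduces it by 2^1 = 2.
Extrapolated value = (2·A(h/2) − A(h)) / (2 − 1)
= (2·(-4.965797) − (-5.089910)) / 1
= -4.841684 / 1 = -4.841684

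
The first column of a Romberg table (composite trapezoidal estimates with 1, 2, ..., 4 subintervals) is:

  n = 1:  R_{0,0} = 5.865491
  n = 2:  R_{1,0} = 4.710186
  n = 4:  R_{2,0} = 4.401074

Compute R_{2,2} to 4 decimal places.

R_{1,1} = (4·4.710186 − 5.865491) / 3 = 4.325084
R_{2,1} = 4.401074 + (4.401074 − 4.710186)/3 = 4.298037
R_{2,2} = 4.298037 + (4.298037 − 4.325084)/15 = 4.296234

4.2962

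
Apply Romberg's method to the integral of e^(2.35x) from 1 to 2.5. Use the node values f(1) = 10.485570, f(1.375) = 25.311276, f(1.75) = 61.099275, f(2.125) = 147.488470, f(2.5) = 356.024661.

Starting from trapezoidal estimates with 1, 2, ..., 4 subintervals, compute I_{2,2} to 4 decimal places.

I_{0,0} (trapezoid, 1 panel, h=1.5000): 274.882673
I_{1,0} (trapezoid, 2 panels, h=0.7500): 183.265793
I_{2,0} (trapezoid, 4 panels, h=0.3750): 156.432801
I_{1,1} = 183.265793 + (183.265793 − 274.882673)/3 = 152.726833
I_{2,1} = 156.432801 + (156.432801 − 183.265793)/3 = 147.488470
I_{2,2} = 147.488470 + (147.488470 − 152.726833)/15 = 147.139246

147.1392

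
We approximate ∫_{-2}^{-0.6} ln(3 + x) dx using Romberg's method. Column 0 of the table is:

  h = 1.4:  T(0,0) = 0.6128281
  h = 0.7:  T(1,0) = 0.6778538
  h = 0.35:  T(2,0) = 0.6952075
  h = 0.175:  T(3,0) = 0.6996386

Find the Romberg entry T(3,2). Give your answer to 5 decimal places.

T(2,1) = 0.6952075 + (0.6952075 − 0.6778538)/3 = 0.7009921
T(3,1) = 0.6996386 + (0.6996386 − 0.6952075)/3 = 0.7011156
T(3,2) = (16·0.7011156 − 0.7009921) / 15 = 0.7011238

0.70112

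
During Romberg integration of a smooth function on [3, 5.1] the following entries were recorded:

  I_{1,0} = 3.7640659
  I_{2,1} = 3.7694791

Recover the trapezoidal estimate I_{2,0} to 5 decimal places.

From I_{2,1} = (4·I_{2,0} − I_{1,0})/3, solve for I_{2,0}:
4·I_{2,0} = 3·3.7694791 + 3.7640659 = 15.0725032
I_{2,0} = 3.7681258

3.76813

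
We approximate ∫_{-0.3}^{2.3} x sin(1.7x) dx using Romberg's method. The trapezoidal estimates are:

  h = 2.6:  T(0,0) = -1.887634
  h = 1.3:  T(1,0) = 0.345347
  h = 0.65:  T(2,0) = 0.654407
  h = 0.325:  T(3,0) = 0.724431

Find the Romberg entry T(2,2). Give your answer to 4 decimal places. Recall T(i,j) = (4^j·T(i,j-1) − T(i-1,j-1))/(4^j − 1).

0.7353

T(1,1) = 0.345347 + (0.345347 − (-1.887634))/3 = 1.089674
T(2,1) = (4·0.654407 − 0.345347) / 3 = 0.757427
T(2,2) = (16·0.757427 − 1.089674) / 15 = 0.735277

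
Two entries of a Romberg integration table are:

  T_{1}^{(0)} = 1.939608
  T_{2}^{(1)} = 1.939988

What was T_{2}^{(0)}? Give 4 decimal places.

1.9399

From T_{2}^{(1)} = (4·T_{2}^{(0)} − T_{1}^{(0)})/3, solve for T_{2}^{(0)}:
4·T_{2}^{(0)} = 3·1.939988 + 1.939608 = 7.759572
T_{2}^{(0)} = 1.939893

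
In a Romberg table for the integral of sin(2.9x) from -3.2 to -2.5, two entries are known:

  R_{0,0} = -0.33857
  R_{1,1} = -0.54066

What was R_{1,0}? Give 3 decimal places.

-0.490

From R_{1,1} = (4·R_{1,0} − R_{0,0})/3, solve for R_{1,0}:
4·R_{1,0} = 3·(-0.54066) + (-0.33857) = -1.96055
R_{1,0} = -0.49014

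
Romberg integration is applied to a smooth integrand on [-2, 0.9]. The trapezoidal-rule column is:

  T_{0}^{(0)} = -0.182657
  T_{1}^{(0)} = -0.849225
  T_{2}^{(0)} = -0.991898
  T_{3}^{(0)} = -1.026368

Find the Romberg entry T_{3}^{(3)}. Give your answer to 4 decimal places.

-1.0378

Richardson extrapolation on the trapezoidal column (denominator 4−1=3):
T_{1}^{(1)} = -0.849225 + (-0.849225 − (-0.182657))/3 = -1.071414
T_{2}^{(1)} = (4·(-0.991898) − (-0.849225)) / 3 = -1.039456
T_{3}^{(1)} = -1.026368 + (-1.026368 − (-0.991898))/3 = -1.037858
T_{2}^{(2)} = -1.039456 + (-1.039456 − (-1.071414))/15 = -1.037325
T_{3}^{(2)} = (16·(-1.037858) − (-1.039456)) / 15 = -1.037751
T_{3}^{(3)} = -1.037751 + (-1.037751 − (-1.037325))/63 = -1.037758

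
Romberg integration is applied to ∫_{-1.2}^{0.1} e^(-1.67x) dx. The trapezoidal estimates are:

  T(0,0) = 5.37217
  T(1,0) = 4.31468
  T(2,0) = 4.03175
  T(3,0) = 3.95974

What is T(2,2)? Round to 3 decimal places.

T(1,1) = 4.31468 + (4.31468 − 5.37217)/3 = 3.96218
T(2,1) = 4.03175 + (4.03175 − 4.31468)/3 = 3.93744
T(2,2) = 3.93744 + (3.93744 − 3.96218)/15 = 3.93579

3.936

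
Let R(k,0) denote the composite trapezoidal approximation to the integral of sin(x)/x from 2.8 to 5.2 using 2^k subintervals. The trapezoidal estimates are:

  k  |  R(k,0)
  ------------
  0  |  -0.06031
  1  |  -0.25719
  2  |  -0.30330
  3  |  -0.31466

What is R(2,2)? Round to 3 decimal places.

Richardson extrapolation on the trapezoidal column (denominator 4−1=3):
R(1,1) = (4·(-0.25719) − (-0.06031)) / 3 = -0.32282
R(2,1) = -0.30330 + (-0.30330 − (-0.25719))/3 = -0.31867
R(2,2) = (16·(-0.31867) − (-0.32282)) / 15 = -0.31839

-0.318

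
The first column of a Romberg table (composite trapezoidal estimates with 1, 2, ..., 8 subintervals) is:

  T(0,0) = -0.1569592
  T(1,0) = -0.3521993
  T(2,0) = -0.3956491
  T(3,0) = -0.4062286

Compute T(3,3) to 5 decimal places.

Richardson extrapolation on the trapezoidal column (denominator 4−1=3):
T(1,1) = -0.3521993 + (-0.3521993 − (-0.1569592))/3 = -0.4172793
T(2,1) = (4·(-0.3956491) − (-0.3521993)) / 3 = -0.4101324
T(3,1) = -0.4062286 + (-0.4062286 − (-0.3956491))/3 = -0.4097551
T(2,2) = (16·(-0.4101324) − (-0.4172793)) / 15 = -0.4096559
T(3,2) = (16·(-0.4097551) − (-0.4101324)) / 15 = -0.4097299
T(3,3) = (64·(-0.4097299) − (-0.4096559)) / 63 = -0.4097311

-0.40973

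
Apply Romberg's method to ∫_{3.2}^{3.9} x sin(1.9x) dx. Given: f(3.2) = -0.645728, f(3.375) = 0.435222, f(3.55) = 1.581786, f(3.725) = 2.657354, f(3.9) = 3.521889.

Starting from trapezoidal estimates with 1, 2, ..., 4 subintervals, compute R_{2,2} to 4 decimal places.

1.0739

R_{0,0} (trapezoid, 1 panel, h=0.7000): 1.006656
R_{1,0} (trapezoid, 2 panels, h=0.3500): 1.056953
R_{2,0} (trapezoid, 4 panels, h=0.1750): 1.069677
R_{1,1} = 1.056953 + (1.056953 − 1.006656)/3 = 1.073719
R_{2,1} = 1.069677 + (1.069677 − 1.056953)/3 = 1.073918
R_{2,2} = 1.073918 + (1.073918 − 1.073719)/15 = 1.073931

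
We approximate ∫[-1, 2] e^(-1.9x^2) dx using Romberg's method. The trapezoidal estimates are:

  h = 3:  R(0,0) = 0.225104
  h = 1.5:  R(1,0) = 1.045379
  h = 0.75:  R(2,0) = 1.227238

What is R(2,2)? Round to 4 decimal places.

1.2858

R(1,1) = 1.045379 + (1.045379 − 0.225104)/3 = 1.318804
R(2,1) = (4·1.227238 − 1.045379) / 3 = 1.287858
R(2,2) = 1.287858 + (1.287858 − 1.318804)/15 = 1.285795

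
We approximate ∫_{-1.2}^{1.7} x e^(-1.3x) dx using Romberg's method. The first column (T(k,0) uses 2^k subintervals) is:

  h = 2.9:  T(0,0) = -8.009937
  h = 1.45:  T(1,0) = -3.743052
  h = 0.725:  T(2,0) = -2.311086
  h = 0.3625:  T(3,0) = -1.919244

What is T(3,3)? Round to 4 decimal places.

T(1,1) = (4·(-3.743052) − (-8.009937)) / 3 = -2.320757
T(2,1) = (4·(-2.311086) − (-3.743052)) / 3 = -1.833764
T(3,1) = (4·(-1.919244) − (-2.311086)) / 3 = -1.788630
T(2,2) = -1.833764 + (-1.833764 − (-2.320757))/15 = -1.801298
T(3,2) = -1.788630 + (-1.788630 − (-1.833764))/15 = -1.785621
T(3,3) = -1.785621 + (-1.785621 − (-1.801298))/63 = -1.785372

-1.7854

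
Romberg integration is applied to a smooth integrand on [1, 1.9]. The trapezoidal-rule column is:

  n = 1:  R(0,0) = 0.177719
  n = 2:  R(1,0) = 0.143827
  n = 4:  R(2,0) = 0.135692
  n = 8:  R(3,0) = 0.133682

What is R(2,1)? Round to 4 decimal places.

Richardson extrapolation on the trapezoidal column (denominator 4−1=3):
R(2,1) = (4·0.135692 − 0.143827) / 3 = 0.132980

0.1330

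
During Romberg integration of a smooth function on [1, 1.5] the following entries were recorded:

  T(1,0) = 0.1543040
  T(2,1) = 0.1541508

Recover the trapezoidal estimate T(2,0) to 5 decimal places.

0.15419

From T(2,1) = (4·T(2,0) − T(1,0))/3, solve for T(2,0):
4·T(2,0) = 3·0.1541508 + 0.1543040 = 0.6167564
T(2,0) = 0.1541891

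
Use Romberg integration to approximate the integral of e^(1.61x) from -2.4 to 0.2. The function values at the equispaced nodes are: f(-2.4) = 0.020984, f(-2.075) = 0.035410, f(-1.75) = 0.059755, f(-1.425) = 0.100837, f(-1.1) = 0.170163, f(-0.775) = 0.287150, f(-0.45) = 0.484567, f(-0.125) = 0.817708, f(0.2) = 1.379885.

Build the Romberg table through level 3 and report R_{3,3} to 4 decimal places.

R_{0,0} (trapezoid, 1 panel, h=2.6000): 1.821130
R_{1,0} (trapezoid, 2 panels, h=1.3000): 1.131777
R_{2,0} (trapezoid, 4 panels, h=0.6500): 0.919698
R_{3,0} (trapezoid, 8 panels, h=0.3250): 0.863208
R_{1,1} = 1.131777 + (1.131777 − 1.821130)/3 = 0.901993
R_{2,1} = 0.919698 + (0.919698 − 1.131777)/3 = 0.849005
R_{3,1} = 0.863208 + (0.863208 − 0.919698)/3 = 0.844378
R_{2,2} = 0.849005 + (0.849005 − 0.901993)/15 = 0.845472
R_{3,2} = 0.844378 + (0.844378 − 0.849005)/15 = 0.844070
R_{3,3} = 0.844070 + (0.844070 − 0.845472)/63 = 0.844048

0.8440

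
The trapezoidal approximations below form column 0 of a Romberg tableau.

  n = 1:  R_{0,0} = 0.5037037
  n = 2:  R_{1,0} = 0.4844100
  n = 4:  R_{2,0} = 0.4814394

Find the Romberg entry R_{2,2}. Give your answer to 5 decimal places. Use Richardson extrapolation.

Richardson extrapolation on the trapezoidal column (denominator 4−1=3):
R_{1,1} = 0.4844100 + (0.4844100 − 0.5037037)/3 = 0.4779788
R_{2,1} = 0.4814394 + (0.4814394 − 0.4844100)/3 = 0.4804492
R_{2,2} = 0.4804492 + (0.4804492 − 0.4779788)/15 = 0.4806139

0.48061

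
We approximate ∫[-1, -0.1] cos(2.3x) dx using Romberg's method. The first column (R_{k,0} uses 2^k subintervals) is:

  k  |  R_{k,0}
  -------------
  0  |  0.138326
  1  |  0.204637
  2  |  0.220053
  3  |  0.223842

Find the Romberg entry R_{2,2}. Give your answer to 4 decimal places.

0.2251

Richardson extrapolation on the trapezoidal column (denominator 4−1=3):
R_{1,1} = (4·0.204637 − 0.138326) / 3 = 0.226741
R_{2,1} = 0.220053 + (0.220053 − 0.204637)/3 = 0.225192
R_{2,2} = (16·0.225192 − 0.226741) / 15 = 0.225089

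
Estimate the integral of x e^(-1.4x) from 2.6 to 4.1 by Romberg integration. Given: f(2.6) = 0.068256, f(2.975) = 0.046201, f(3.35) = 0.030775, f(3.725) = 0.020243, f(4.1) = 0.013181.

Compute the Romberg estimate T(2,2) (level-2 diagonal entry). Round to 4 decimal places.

0.0511

T(0,0) (trapezoid, 1 panel, h=1.5000): 0.061078
T(1,0) (trapezoid, 2 panels, h=0.7500): 0.053620
T(2,0) (trapezoid, 4 panels, h=0.3750): 0.051727
T(1,1) = 0.053620 + (0.053620 − 0.061078)/3 = 0.051134
T(2,1) = 0.051727 + (0.051727 − 0.053620)/3 = 0.051096
T(2,2) = 0.051096 + (0.051096 − 0.051134)/15 = 0.051093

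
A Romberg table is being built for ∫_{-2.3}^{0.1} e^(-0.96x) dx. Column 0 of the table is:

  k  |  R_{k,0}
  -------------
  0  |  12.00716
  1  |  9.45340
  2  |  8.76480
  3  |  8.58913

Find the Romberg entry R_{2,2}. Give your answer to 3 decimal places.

8.531

Richardson extrapolation on the trapezoidal column (denominator 4−1=3):
R_{1,1} = 9.45340 + (9.45340 − 12.00716)/3 = 8.60215
R_{2,1} = 8.76480 + (8.76480 − 9.45340)/3 = 8.53527
R_{2,2} = 8.53527 + (8.53527 − 8.60215)/15 = 8.53081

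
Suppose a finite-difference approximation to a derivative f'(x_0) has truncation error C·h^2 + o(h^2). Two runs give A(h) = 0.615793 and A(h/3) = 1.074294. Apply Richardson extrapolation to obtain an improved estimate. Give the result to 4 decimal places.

The leading error scales as h^2; refining by a factor of 3 reduces it by 3^2 = 9.
Extrapolated value = (9·A(h/3) − A(h)) / (9 − 1)
= (9·1.074294 − 0.615793) / 8
= 9.052853 / 8 = 1.131607

1.1316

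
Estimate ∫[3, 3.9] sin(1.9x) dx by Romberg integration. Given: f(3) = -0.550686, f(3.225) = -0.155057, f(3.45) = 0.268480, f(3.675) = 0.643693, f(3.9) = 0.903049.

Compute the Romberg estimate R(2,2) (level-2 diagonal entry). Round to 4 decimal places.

0.2132

R(0,0) (trapezoid, 1 panel, h=0.9000): 0.158563
R(1,0) (trapezoid, 2 panels, h=0.4500): 0.200098
R(2,0) (trapezoid, 4 panels, h=0.2250): 0.209992
R(1,1) = 0.200098 + (0.200098 − 0.158563)/3 = 0.213943
R(2,1) = 0.209992 + (0.209992 − 0.200098)/3 = 0.213290
R(2,2) = 0.213290 + (0.213290 − 0.213943)/15 = 0.213246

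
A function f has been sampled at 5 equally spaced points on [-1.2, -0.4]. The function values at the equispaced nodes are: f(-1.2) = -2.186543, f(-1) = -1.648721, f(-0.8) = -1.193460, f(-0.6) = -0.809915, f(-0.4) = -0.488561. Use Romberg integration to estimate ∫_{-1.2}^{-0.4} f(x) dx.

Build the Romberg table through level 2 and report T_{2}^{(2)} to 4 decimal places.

-0.9931

T_{0}^{(0)} (trapezoid, 1 panel, h=0.8000): -1.070042
T_{1}^{(0)} (trapezoid, 2 panels, h=0.4000): -1.012405
T_{2}^{(0)} (trapezoid, 4 panels, h=0.2000): -0.997930
T_{1}^{(1)} = -1.012405 + (-1.012405 − (-1.070042))/3 = -0.993193
T_{2}^{(1)} = -0.997930 + (-0.997930 − (-1.012405))/3 = -0.993105
T_{2}^{(2)} = -0.993105 + (-0.993105 − (-0.993193))/15 = -0.993099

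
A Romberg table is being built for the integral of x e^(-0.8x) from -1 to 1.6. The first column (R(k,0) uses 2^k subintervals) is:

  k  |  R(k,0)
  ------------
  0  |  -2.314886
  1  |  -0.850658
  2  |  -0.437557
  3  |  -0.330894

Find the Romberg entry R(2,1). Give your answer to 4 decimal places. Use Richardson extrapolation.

-0.2999

Richardson extrapolation on the trapezoidal column (denominator 4−1=3):
R(2,1) = (4·(-0.437557) − (-0.850658)) / 3 = -0.299857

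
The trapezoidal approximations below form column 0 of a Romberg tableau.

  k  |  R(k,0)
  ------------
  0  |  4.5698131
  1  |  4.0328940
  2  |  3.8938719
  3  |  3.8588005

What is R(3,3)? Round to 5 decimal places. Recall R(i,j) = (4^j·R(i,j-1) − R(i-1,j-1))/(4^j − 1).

Richardson extrapolation on the trapezoidal column (denominator 4−1=3):
R(1,1) = (4·4.0328940 − 4.5698131) / 3 = 3.8539210
R(2,1) = (4·3.8938719 − 4.0328940) / 3 = 3.8475312
R(3,1) = (4·3.8588005 − 3.8938719) / 3 = 3.8471100
R(2,2) = (16·3.8475312 − 3.8539210) / 15 = 3.8471052
R(3,2) = 3.8471100 + (3.8471100 − 3.8475312)/15 = 3.8470819
R(3,3) = (64·3.8470819 − 3.8471052) / 63 = 3.8470815

3.84708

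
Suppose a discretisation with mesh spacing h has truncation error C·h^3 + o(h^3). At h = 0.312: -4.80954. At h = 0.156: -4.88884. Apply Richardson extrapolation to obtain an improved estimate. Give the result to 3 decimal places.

-4.900

The leading error scales as h^3; refining by a factor of 2 reduces it by 2^3 = 8.
Extrapolated value = (8·A(h/2) − A(h)) / (8 − 1)
= (8·(-4.88884) − (-4.80954)) / 7
= -34.30118 / 7 = -4.90017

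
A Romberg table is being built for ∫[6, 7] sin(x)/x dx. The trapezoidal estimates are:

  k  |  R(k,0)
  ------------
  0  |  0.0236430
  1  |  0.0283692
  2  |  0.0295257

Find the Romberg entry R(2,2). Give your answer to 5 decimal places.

0.02991

Richardson extrapolation on the trapezoidal column (denominator 4−1=3):
R(1,1) = (4·0.0283692 − 0.0236430) / 3 = 0.0299446
R(2,1) = (4·0.0295257 − 0.0283692) / 3 = 0.0299112
R(2,2) = 0.0299112 + (0.0299112 − 0.0299446)/15 = 0.0299090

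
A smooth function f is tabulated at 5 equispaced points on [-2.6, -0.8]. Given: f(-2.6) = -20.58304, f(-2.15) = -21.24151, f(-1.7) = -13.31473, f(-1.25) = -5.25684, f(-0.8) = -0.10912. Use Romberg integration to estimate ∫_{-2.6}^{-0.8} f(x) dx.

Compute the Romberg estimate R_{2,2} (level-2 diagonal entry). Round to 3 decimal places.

R_{0,0} (trapezoid, 1 panel, h=1.8000): -18.62294
R_{1,0} (trapezoid, 2 panels, h=0.9000): -21.29473
R_{2,0} (trapezoid, 4 panels, h=0.4500): -22.57162
R_{1,1} = -21.29473 + (-21.29473 − (-18.62294))/3 = -22.18533
R_{2,1} = -22.57162 + (-22.57162 − (-21.29473))/3 = -22.99725
R_{2,2} = -22.99725 + (-22.99725 − (-22.18533))/15 = -23.05138

-23.051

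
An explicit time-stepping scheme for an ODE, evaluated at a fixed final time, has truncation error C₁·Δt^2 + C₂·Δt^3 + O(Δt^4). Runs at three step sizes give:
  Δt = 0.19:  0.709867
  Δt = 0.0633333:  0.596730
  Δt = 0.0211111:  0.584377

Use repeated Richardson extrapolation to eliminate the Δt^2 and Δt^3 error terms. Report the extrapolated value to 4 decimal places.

0.5828

First eliminate the Δt^2 term (factor 3^2 = 9):
  B₁ = (9·0.596730 − 0.709867)/8 = 0.582588
  B₂ = (9·0.584377 − 0.596730)/8 = 0.582833
Then eliminate the Δt^3 term (factor 3^3 = 27):
  (27·0.582833 − 0.582588)/26 = 0.582842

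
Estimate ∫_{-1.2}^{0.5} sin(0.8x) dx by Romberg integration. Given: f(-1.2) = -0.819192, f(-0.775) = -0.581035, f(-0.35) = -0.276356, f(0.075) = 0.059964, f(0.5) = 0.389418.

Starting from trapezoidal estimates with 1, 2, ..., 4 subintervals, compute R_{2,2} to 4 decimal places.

R_{0,0} (trapezoid, 1 panel, h=1.7000): -0.365308
R_{1,0} (trapezoid, 2 panels, h=0.8500): -0.417557
R_{2,0} (trapezoid, 4 panels, h=0.4250): -0.430233
R_{1,1} = -0.417557 + (-0.417557 − (-0.365308))/3 = -0.434973
R_{2,1} = -0.430233 + (-0.430233 − (-0.417557))/3 = -0.434458
R_{2,2} = -0.434458 + (-0.434458 − (-0.434973))/15 = -0.434424

-0.4344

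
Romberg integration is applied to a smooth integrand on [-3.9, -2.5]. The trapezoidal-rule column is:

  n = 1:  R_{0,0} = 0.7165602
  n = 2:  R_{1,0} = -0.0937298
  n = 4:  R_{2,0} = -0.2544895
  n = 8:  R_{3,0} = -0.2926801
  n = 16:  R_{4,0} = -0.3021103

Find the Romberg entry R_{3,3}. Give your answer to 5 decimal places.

-0.30525

R_{1,1} = (4·(-0.0937298) − 0.7165602) / 3 = -0.3638265
R_{2,1} = -0.2544895 + (-0.2544895 − (-0.0937298))/3 = -0.3080761
R_{3,1} = (4·(-0.2926801) − (-0.2544895)) / 3 = -0.3054103
R_{2,2} = -0.3080761 + (-0.3080761 − (-0.3638265))/15 = -0.3043594
R_{3,2} = -0.3054103 + (-0.3054103 − (-0.3080761))/15 = -0.3052326
R_{3,3} = -0.3052326 + (-0.3052326 − (-0.3043594))/63 = -0.3052465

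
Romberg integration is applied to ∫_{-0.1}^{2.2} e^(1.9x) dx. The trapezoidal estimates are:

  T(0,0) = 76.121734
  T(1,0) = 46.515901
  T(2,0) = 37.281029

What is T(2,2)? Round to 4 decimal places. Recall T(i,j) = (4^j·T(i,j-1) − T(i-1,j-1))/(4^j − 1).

34.0398

T(1,1) = (4·46.515901 − 76.121734) / 3 = 36.647290
T(2,1) = 37.281029 + (37.281029 − 46.515901)/3 = 34.202738
T(2,2) = 34.202738 + (34.202738 − 36.647290)/15 = 34.039768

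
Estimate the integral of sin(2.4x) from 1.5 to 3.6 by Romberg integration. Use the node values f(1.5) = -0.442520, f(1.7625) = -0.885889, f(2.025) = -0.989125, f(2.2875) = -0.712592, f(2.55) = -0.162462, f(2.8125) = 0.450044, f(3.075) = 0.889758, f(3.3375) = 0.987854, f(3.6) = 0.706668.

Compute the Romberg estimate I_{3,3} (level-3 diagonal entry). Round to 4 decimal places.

-0.0789

I_{0,0} (trapezoid, 1 panel, h=2.1000): 0.277355
I_{1,0} (trapezoid, 2 panels, h=1.0500): -0.031907
I_{2,0} (trapezoid, 4 panels, h=0.5250): -0.068121
I_{3,0} (trapezoid, 8 panels, h=0.2625): -0.076214
I_{1,1} = -0.031907 + (-0.031907 − 0.277355)/3 = -0.134994
I_{2,1} = -0.068121 + (-0.068121 − (-0.031907))/3 = -0.080192
I_{3,1} = -0.076214 + (-0.076214 − (-0.068121))/3 = -0.078912
I_{2,2} = -0.080192 + (-0.080192 − (-0.134994))/15 = -0.076539
I_{3,2} = -0.078912 + (-0.078912 − (-0.080192))/15 = -0.078827
I_{3,3} = -0.078827 + (-0.078827 − (-0.076539))/63 = -0.078863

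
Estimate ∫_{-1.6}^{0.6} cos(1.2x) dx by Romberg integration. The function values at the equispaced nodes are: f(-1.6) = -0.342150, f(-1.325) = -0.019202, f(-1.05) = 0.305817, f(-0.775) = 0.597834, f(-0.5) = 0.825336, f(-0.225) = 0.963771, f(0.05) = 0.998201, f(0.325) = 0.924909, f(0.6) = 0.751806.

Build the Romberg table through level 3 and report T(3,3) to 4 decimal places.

1.3325

T(0,0) (trapezoid, 1 panel, h=2.2000): 0.450622
T(1,0) (trapezoid, 2 panels, h=1.1000): 1.133180
T(2,0) (trapezoid, 4 panels, h=0.5500): 1.283800
T(3,0) (trapezoid, 8 panels, h=0.2750): 1.320411
T(1,1) = 1.133180 + (1.133180 − 0.450622)/3 = 1.360699
T(2,1) = 1.283800 + (1.283800 − 1.133180)/3 = 1.334007
T(3,1) = 1.320411 + (1.320411 − 1.283800)/3 = 1.332615
T(2,2) = 1.334007 + (1.334007 − 1.360699)/15 = 1.332228
T(3,2) = 1.332615 + (1.332615 − 1.334007)/15 = 1.332522
T(3,3) = 1.332522 + (1.332522 − 1.332228)/63 = 1.332527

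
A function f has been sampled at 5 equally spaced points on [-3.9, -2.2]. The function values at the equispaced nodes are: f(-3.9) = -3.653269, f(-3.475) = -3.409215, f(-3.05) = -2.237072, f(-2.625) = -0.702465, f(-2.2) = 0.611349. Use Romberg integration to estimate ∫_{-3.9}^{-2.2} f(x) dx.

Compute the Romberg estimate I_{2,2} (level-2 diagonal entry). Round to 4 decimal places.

I_{0,0} (trapezoid, 1 panel, h=1.7000): -2.585632
I_{1,0} (trapezoid, 2 panels, h=0.8500): -3.194327
I_{2,0} (trapezoid, 4 panels, h=0.4250): -3.344628
I_{1,1} = -3.194327 + (-3.194327 − (-2.585632))/3 = -3.397225
I_{2,1} = -3.344628 + (-3.344628 − (-3.194327))/3 = -3.394728
I_{2,2} = -3.394728 + (-3.394728 − (-3.397225))/15 = -3.394562

-3.3946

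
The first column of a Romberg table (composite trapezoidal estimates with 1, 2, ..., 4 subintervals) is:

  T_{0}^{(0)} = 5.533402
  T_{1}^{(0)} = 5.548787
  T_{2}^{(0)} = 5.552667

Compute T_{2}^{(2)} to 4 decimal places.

5.5540

T_{1}^{(1)} = (4·5.548787 − 5.533402) / 3 = 5.553915
T_{2}^{(1)} = (4·5.552667 − 5.548787) / 3 = 5.553960
T_{2}^{(2)} = (16·5.553960 − 5.553915) / 15 = 5.553963
(Column j=1 coincides with Simpson's rule on the same nodes.)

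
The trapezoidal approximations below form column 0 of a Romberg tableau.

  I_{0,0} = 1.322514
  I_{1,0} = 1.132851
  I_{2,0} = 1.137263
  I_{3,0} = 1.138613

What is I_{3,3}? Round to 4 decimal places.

Richardson extrapolation on the trapezoidal column (denominator 4−1=3):
I_{1,1} = (4·1.132851 − 1.322514) / 3 = 1.069630
I_{2,1} = 1.137263 + (1.137263 − 1.132851)/3 = 1.138734
I_{3,1} = (4·1.138613 − 1.137263) / 3 = 1.139063
I_{2,2} = (16·1.138734 − 1.069630) / 15 = 1.143341
I_{3,2} = (16·1.139063 − 1.138734) / 15 = 1.139085
I_{3,3} = 1.139085 + (1.139085 − 1.143341)/63 = 1.139017
(Column j=1 coincides with Simpson's rule on the same nodes.)

1.1390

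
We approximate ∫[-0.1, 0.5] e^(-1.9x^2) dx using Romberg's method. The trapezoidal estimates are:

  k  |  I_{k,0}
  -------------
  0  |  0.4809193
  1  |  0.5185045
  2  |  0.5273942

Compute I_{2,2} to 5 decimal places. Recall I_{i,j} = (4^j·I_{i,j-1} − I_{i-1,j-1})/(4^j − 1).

0.53031

Richardson extrapolation on the trapezoidal column (denominator 4−1=3):
I_{1,1} = (4·0.5185045 − 0.4809193) / 3 = 0.5310329
I_{2,1} = 0.5273942 + (0.5273942 − 0.5185045)/3 = 0.5303574
I_{2,2} = (16·0.5303574 − 0.5310329) / 15 = 0.5303124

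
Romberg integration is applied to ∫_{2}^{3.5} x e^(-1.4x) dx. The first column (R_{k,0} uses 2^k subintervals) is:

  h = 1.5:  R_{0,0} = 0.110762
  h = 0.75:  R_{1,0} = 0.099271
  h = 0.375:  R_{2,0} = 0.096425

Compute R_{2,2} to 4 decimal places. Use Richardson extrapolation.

R_{1,1} = (4·0.099271 − 0.110762) / 3 = 0.095441
R_{2,1} = 0.096425 + (0.096425 − 0.099271)/3 = 0.095476
R_{2,2} = (16·0.095476 − 0.095441) / 15 = 0.095478

0.0955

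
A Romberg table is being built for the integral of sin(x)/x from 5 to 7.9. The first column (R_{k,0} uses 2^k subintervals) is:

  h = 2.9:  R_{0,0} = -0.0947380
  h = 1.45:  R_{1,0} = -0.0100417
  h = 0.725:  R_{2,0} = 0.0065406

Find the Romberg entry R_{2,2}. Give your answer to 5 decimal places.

R_{1,1} = -0.0100417 + (-0.0100417 − (-0.0947380))/3 = 0.0181904
R_{2,1} = 0.0065406 + (0.0065406 − (-0.0100417))/3 = 0.0120680
R_{2,2} = 0.0120680 + (0.0120680 − 0.0181904)/15 = 0.0116598

0.01166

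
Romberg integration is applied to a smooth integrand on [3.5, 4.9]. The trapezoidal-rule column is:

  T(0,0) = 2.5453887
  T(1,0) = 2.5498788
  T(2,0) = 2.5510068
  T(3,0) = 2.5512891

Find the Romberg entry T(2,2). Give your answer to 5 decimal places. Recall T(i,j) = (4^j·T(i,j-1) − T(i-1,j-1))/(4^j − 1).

T(1,1) = (4·2.5498788 − 2.5453887) / 3 = 2.5513755
T(2,1) = 2.5510068 + (2.5510068 − 2.5498788)/3 = 2.5513828
T(2,2) = 2.5513828 + (2.5513828 − 2.5513755)/15 = 2.5513833

2.55138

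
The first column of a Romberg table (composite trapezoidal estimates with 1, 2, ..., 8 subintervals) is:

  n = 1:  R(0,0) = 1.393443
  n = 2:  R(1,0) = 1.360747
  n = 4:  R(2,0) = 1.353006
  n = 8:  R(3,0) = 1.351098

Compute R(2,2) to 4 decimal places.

Richardson extrapolation on the trapezoidal column (denominator 4−1=3):
R(1,1) = (4·1.360747 − 1.393443) / 3 = 1.349848
R(2,1) = 1.353006 + (1.353006 − 1.360747)/3 = 1.350426
R(2,2) = (16·1.350426 − 1.349848) / 15 = 1.350465

1.3505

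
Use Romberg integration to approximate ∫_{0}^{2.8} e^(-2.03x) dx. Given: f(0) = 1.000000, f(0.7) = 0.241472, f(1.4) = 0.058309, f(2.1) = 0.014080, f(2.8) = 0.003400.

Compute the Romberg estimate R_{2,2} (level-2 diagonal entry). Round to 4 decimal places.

R_{0,0} (trapezoid, 1 panel, h=2.8000): 1.404760
R_{1,0} (trapezoid, 2 panels, h=1.4000): 0.784013
R_{2,0} (trapezoid, 4 panels, h=0.7000): 0.570893
R_{1,1} = 0.784013 + (0.784013 − 1.404760)/3 = 0.577097
R_{2,1} = 0.570893 + (0.570893 − 0.784013)/3 = 0.499853
R_{2,2} = 0.499853 + (0.499853 − 0.577097)/15 = 0.494703

0.4947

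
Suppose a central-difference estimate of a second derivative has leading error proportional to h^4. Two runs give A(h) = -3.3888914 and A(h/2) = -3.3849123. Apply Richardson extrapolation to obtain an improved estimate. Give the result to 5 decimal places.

-3.38465

The leading error scales as h^4; refining by a factor of 2 reduces it by 2^4 = 16.
Extrapolated value = (16·A(h/2) − A(h)) / (16 − 1)
= (16·(-3.3849123) − (-3.3888914)) / 15
= -50.7697054 / 15 = -3.3846470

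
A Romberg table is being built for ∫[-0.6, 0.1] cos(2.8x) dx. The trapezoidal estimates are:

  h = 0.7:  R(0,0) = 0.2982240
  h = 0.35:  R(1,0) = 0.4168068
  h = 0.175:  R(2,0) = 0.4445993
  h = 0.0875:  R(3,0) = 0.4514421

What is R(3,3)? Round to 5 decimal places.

R(1,1) = 0.4168068 + (0.4168068 − 0.2982240)/3 = 0.4563344
R(2,1) = (4·0.4445993 − 0.4168068) / 3 = 0.4538635
R(3,1) = 0.4514421 + (0.4514421 − 0.4445993)/3 = 0.4537230
R(2,2) = 0.4538635 + (0.4538635 − 0.4563344)/15 = 0.4536988
R(3,2) = (16·0.4537230 − 0.4538635) / 15 = 0.4537136
R(3,3) = (64·0.4537136 − 0.4536988) / 63 = 0.4537138

0.45371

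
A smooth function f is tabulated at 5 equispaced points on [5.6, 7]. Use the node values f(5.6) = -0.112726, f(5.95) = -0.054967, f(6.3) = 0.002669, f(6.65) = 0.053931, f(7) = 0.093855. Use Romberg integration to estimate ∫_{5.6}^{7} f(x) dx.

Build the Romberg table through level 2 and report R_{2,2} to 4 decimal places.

R_{0,0} (trapezoid, 1 panel, h=1.4000): -0.013210
R_{1,0} (trapezoid, 2 panels, h=0.7000): -0.004737
R_{2,0} (trapezoid, 4 panels, h=0.3500): -0.002731
R_{1,1} = -0.004737 + (-0.004737 − (-0.013210))/3 = -0.001913
R_{2,1} = -0.002731 + (-0.002731 − (-0.004737))/3 = -0.002062
R_{2,2} = -0.002062 + (-0.002062 − (-0.001913))/15 = -0.002072

-0.0021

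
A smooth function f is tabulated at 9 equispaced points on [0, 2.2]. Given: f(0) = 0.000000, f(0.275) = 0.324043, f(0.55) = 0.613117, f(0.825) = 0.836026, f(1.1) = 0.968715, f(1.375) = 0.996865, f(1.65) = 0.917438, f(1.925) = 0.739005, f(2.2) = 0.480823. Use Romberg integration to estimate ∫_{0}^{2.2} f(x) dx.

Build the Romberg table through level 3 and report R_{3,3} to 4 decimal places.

R_{0,0} (trapezoid, 1 panel, h=2.2000): 0.528905
R_{1,0} (trapezoid, 2 panels, h=1.1000): 1.330039
R_{2,0} (trapezoid, 4 panels, h=0.5500): 1.506825
R_{3,0} (trapezoid, 8 panels, h=0.2750): 1.549796
R_{1,1} = 1.330039 + (1.330039 − 0.528905)/3 = 1.597084
R_{2,1} = 1.506825 + (1.506825 − 1.330039)/3 = 1.565754
R_{3,1} = 1.549796 + (1.549796 − 1.506825)/3 = 1.564120
R_{2,2} = 1.565754 + (1.565754 − 1.597084)/15 = 1.563665
R_{3,2} = 1.564120 + (1.564120 − 1.565754)/15 = 1.564011
R_{3,3} = 1.564011 + (1.564011 − 1.563665)/63 = 1.564016

1.5640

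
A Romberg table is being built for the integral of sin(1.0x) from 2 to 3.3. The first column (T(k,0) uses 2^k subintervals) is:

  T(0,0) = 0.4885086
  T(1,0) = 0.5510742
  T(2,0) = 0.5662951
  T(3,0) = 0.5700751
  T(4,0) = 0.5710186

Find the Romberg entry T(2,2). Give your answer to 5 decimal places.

0.57133

T(1,1) = (4·0.5510742 − 0.4885086) / 3 = 0.5719294
T(2,1) = 0.5662951 + (0.5662951 − 0.5510742)/3 = 0.5713687
T(2,2) = 0.5713687 + (0.5713687 − 0.5719294)/15 = 0.5713313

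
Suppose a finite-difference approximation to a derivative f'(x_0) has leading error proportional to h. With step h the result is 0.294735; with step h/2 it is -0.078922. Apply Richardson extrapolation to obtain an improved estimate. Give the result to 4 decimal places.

-0.4526

Extrapolated value = (2·A(h/2) − A(h)) / (2 − 1)
= (2·(-0.078922) − 0.294735) / 1
= -0.452579 / 1 = -0.452579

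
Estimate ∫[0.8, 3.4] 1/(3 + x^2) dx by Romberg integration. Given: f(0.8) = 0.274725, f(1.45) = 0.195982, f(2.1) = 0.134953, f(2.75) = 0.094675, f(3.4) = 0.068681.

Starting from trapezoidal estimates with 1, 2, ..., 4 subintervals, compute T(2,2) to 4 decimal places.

T(0,0) (trapezoid, 1 panel, h=2.6000): 0.446428
T(1,0) (trapezoid, 2 panels, h=1.3000): 0.398653
T(2,0) (trapezoid, 4 panels, h=0.6500): 0.388253
T(1,1) = 0.398653 + (0.398653 − 0.446428)/3 = 0.382728
T(2,1) = 0.388253 + (0.388253 − 0.398653)/3 = 0.384786
T(2,2) = 0.384786 + (0.384786 − 0.382728)/15 = 0.384923

0.3849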